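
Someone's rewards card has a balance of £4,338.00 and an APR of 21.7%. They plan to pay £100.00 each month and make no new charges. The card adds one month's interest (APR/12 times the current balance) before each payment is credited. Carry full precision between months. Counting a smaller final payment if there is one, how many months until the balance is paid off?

86 payments

Monthly rate r = 21.7%/12 = 1.80833% = 0.0180833.
Recurrence: B ← B·(1+r) − £100.00.
Month 1: interest £78.45; balance after payment £4,316.45.
Month 2: interest £78.06; balance after payment £4,294.50.
Closed form: n = −ln(1 − rB₀/P)/ln(1+r) = −ln(0.21555)/ln(1.01808) ≈ 85.627, so the balance reaches zero during payment 86.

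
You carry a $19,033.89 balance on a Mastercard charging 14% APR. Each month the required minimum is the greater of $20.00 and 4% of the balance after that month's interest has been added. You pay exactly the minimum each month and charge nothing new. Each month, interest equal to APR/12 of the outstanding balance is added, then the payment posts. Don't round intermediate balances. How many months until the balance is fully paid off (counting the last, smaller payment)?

Monthly rate r = 14%/12 = 1.16667% = 0.0116667.
While 4% of the post-interest balance exceeds $20.00, each month B ← (B·(1+r))·(1 − 0.04), i.e. B shrinks by the factor (1+r)·0.96 = 0.9712.
This holds for months 1–125. Entering month 126 the balance is $493.30; 4% of the post-interest balance is now below $20.00, so the flat $20.00 minimum applies from here.
From month 126 a fixed $20.00 at rate r clears $493.30 in 30 more payments. Total: 125 + 30 = 155 months.

155 months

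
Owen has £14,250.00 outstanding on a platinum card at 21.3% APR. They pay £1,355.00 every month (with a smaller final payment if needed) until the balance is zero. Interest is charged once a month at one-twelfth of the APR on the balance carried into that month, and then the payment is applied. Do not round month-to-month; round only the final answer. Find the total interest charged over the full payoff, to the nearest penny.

£1,664.66

Monthly rate r = 21.3%/12 = 1.775% = 0.01775.
Payoff takes n = ⌈−ln(1 − rB₀/P)/ln(1+r)⌉ = ⌈11.743⌉ = 12 payments; the last is £1,009.66.
Total paid = 11·£1,355.00 + £1,009.66 = £15,914.66.
Total interest = total paid − principal = £15,914.66 − £14,250.00 = £1,664.66.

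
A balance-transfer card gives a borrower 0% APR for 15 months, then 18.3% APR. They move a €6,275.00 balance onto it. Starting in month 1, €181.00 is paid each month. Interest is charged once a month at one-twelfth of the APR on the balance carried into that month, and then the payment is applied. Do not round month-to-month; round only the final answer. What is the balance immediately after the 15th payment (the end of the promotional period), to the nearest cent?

Promo months 1–15 at r₀ = 0%/12 = 0; months 16+ at r₁ = 18.3%/12 = 0.01525.
After month 15 (no interest yet): B = €6,275.00 − 15·€181.00 = €3,560.00.

€3,560.00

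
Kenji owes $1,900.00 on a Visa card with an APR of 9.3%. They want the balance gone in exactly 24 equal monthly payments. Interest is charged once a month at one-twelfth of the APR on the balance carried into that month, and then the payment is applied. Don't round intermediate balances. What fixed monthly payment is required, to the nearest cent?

Monthly rate r = 9.3%/12 = 0.775% = 0.00775.
Level-payment amortization: P = B₀·r / (1 − (1+r)^(−n)) = 1900.00·0.00775 / (1 − 1.00775^(−24)).
Denominator 1 − (1+r)^(−24) = 0.169130846.
P = 14.725 / 0.169130846 ≈ 87.06.

$87.06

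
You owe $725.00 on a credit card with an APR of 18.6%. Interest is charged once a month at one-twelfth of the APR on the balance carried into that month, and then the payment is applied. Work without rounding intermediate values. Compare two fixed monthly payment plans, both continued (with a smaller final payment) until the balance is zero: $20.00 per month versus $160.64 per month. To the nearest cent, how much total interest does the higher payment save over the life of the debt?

$315.44

Monthly rate r = 18.6%/12 = 1.55% = 0.0155.
At $20.00/mo: n = ⌈−ln(1 − rB₀/P)/ln(1+r)⌉ = 54 payments (last $13.11); total interest = total paid − $725.00 = $348.11.
At $160.64/mo: 5 payments (last $115.11); total interest $32.67.
Interest saved = $348.11 − $32.67 = $315.44.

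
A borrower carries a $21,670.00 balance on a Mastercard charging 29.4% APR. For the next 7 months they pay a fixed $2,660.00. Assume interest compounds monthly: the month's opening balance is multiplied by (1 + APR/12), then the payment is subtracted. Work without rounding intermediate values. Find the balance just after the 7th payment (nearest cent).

Monthly rate r = 29.4%/12 = 2.45% = 0.0245.
Each month: B ← B·(1+r) − $2,660.00.
Month 1: interest $530.91; balance after payment $19,540.92.
Month 2: interest $478.75; balance after payment $17,359.67.
Month 3: interest $425.31; balance after payment $15,124.98.
Month 4: interest $370.56; balance after payment $12,835.54.
Month 5: interest $314.47; balance after payment $10,490.01.
Month 6: interest $257.01; balance after payment $8,087.02.
Month 7: interest $198.13; balance after payment $5,625.15.

$5,625.15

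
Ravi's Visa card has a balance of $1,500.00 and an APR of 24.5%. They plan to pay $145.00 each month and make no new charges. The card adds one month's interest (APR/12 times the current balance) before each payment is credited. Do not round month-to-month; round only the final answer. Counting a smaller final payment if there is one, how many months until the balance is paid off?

Monthly rate r = 24.5%/12 = 2.04167% = 0.0204167.
Recurrence: B ← B·(1+r) − $145.00.
Month 1: interest $30.62; balance after payment $1,385.62.
Month 2: interest $28.29; balance after payment $1,268.91.
Closed form: n = −ln(1 − rB₀/P)/ln(1+r) = −ln(0.78879)/ln(1.02042) ≈ 11.739, so the balance reaches zero during payment 12.

12 payments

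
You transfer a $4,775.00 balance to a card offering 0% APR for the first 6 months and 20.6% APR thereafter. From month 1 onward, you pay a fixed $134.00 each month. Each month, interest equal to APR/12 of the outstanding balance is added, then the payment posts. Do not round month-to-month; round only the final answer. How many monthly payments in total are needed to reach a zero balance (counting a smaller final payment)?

Promo months 1–6 at r₀ = 0%/12 = 0; months 7+ at r₁ = 20.6%/12 = 0.0171667.
After month 6 (no interest yet): B = $4,775.00 − 6·$134.00 = $3,971.00.
Then at r₁ with $134.00/mo: n₂ = −ln(1 − r₁·B/P)/ln(1+r₁) ≈ 41.76 → 42 more payments.

48 payments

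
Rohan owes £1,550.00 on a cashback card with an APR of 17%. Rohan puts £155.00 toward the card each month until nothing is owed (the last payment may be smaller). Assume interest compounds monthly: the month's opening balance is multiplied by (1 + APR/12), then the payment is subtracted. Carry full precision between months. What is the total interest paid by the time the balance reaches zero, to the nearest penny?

£133.35

Monthly rate r = 17%/12 = 1.41667% = 0.0141667.
Payoff takes n = ⌈−ln(1 − rB₀/P)/ln(1+r)⌉ = ⌈10.859⌉ = 11 payments; the last is £133.35.
Total paid = 10·£155.00 + £133.35 = £1,683.35.
Total interest = total paid − principal = £1,683.35 − £1,550.00 = £133.35.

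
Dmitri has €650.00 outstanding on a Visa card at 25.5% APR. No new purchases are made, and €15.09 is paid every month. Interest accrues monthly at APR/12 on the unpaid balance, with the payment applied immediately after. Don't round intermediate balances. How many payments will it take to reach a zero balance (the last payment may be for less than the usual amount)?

118 months

Monthly rate r = 25.5%/12 = 2.125% = 0.02125.
Recurrence: B ← B·(1+r) − €15.09.
Month 1: interest €13.81; balance after payment €648.72.
Month 2: interest €13.79; balance after payment €647.42.
Closed form: n = −ln(1 − rB₀/P)/ln(1+r) = −ln(0.084659)/ln(1.02125) ≈ 117.424, so the balance reaches zero during payment 118.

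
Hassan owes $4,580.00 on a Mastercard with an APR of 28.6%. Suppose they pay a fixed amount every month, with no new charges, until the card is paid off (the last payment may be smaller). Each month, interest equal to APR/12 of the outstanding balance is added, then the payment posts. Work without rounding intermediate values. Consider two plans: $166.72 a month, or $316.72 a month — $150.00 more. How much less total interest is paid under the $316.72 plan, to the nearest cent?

$1,844.97

Monthly rate r = 28.6%/12 = 2.38333% = 0.0238333.
At $166.72/mo: n = ⌈−ln(1 − rB₀/P)/ln(1+r)⌉ = 46 payments (last $25.10); total interest = total paid − $4,580.00 = $2,947.50.
At $316.72/mo: 18 payments (last $298.29); total interest $1,102.53.
Interest saved = $2,947.50 − $1,102.53 = $1,844.97.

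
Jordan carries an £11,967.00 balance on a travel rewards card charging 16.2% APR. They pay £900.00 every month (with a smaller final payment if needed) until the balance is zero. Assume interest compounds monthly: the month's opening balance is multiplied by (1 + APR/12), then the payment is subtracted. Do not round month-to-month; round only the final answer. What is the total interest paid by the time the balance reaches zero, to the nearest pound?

Monthly rate r = 16.2%/12 = 1.35% = 0.0135.
Payoff takes n = ⌈−ln(1 − rB₀/P)/ln(1+r)⌉ = ⌈14.754⌉ = 15 payments; the last is £679.78.
Total paid = 14·£900.00 + £679.78 = £13,279.78.
Total interest = total paid − principal = £13,279.78 − £11,967.00 = £1,312.78.

£1,313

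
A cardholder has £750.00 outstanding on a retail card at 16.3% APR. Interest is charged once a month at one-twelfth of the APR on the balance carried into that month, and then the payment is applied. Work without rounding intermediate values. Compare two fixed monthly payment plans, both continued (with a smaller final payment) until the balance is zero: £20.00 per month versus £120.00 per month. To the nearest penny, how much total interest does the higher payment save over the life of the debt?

£266.31

Monthly rate r = 16.3%/12 = 1.35833% = 0.0135833.
At £20.00/mo: n = ⌈−ln(1 − rB₀/P)/ln(1+r)⌉ = 53 payments (last £15.58); total interest = total paid − £750.00 = £305.58.
At £120.00/mo: 7 payments (last £69.27); total interest £39.27.
Interest saved = £305.58 − £39.27 = £266.31.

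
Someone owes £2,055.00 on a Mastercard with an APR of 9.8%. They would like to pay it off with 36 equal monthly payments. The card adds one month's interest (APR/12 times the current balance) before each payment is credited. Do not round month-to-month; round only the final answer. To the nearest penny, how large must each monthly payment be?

£66.12

Monthly rate r = 9.8%/12 = 0.816667% = 0.00816667.
Level-payment amortization: P = B₀·r / (1 − (1+r)^(−n)) = 2055.00·0.00816667 / (1 − 1.00817^(−36)).
Denominator 1 − (1+r)^(−36) = 0.253833114.
P = 16.7825 / 0.253833114 ≈ 66.12.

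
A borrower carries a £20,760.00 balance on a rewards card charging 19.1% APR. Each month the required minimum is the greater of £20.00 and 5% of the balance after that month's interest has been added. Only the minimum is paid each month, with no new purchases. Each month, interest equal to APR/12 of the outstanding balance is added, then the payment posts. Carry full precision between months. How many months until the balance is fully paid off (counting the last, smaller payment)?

136 months

Monthly rate r = 19.1%/12 = 1.59167% = 0.0159167.
While 5% of the post-interest balance exceeds £20.00, each month B ← (B·(1+r))·(1 − 0.05), i.e. B shrinks by the factor (1+r)·0.95 = 0.96512.
This holds for months 1–112. Entering month 113 the balance is £389.38; 5% of the post-interest balance is now below £20.00, so the flat £20.00 minimum applies from here.
From month 113 a fixed £20.00 at rate r clears £389.38 in 24 more payments. Total: 112 + 24 = 136 months.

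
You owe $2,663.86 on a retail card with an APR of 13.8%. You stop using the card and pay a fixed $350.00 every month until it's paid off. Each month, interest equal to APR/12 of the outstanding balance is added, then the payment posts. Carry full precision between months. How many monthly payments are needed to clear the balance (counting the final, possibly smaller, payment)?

Monthly rate r = 13.8%/12 = 1.15% = 0.0115.
Recurrence: B ← B·(1+r) − $350.00.
Month 1: interest $30.63; balance after payment $2,344.49.
Month 2: interest $26.96; balance after payment $2,021.46.
Closed form: n = −ln(1 − rB₀/P)/ln(1+r) = −ln(0.91247)/ln(1.0115) ≈ 8.011, so the balance reaches zero during payment 9.

9 months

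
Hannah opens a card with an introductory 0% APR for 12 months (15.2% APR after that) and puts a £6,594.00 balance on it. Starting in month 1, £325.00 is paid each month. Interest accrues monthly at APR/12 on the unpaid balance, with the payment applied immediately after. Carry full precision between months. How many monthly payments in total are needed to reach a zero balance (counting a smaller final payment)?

21 payments

Promo months 1–12 at r₀ = 0%/12 = 0; months 13+ at r₁ = 15.2%/12 = 0.0126667.
After month 12 (no interest yet): B = £6,594.00 − 12·£325.00 = £2,694.00.
Then at r₁ with £325.00/mo: n₂ = −ln(1 − r₁·B/P)/ln(1+r₁) ≈ 8.81 → 9 more payments.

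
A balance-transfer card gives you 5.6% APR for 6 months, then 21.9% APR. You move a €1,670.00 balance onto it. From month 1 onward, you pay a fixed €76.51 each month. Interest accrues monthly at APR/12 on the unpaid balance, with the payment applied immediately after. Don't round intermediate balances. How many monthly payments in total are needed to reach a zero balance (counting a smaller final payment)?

26 months

Promo months 1–6 at r₀ = 5.6%/12 = 0.00466667; months 7+ at r₁ = 21.9%/12 = 0.01825.
After month 6: iterate B ← B·(1+r₀) − €76.51 for 6 months → €1,252.86.
Then at r₁ with €76.51/mo: n₂ = −ln(1 − r₁·B/P)/ln(1+r₁) ≈ 19.63 → 20 more payments.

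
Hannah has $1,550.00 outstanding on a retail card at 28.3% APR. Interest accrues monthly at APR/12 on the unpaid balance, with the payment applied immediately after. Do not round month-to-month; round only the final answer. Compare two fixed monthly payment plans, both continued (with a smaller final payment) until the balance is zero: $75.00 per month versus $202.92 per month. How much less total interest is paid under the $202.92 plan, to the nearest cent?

Monthly rate r = 28.3%/12 = 2.35833% = 0.0235833.
At $75.00/mo: n = ⌈−ln(1 − rB₀/P)/ln(1+r)⌉ = 29 payments (last $50.29); total interest = total paid − $1,550.00 = $600.29.
At $202.92/mo: 9 payments (last $106.33); total interest $179.69.
Interest saved = $600.29 − $179.69 = $420.60.

$420.60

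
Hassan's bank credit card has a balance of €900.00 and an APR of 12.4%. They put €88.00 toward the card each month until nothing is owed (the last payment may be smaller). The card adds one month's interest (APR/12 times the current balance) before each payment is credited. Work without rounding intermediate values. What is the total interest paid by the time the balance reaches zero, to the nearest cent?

Monthly rate r = 12.4%/12 = 1.03333% = 0.0103333.
Payoff takes n = ⌈−ln(1 − rB₀/P)/ln(1+r)⌉ = ⌈10.865⌉ = 11 payments; the last is €76.16.
Total paid = 10·€88.00 + €76.16 = €956.16.
Total interest = total paid − principal = €956.16 − €900.00 = €56.16.

€56.16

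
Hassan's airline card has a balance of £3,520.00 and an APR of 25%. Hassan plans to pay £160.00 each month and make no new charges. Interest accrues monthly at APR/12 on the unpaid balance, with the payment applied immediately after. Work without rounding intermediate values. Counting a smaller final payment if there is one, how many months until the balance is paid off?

Monthly rate r = 25%/12 = 2.08333% = 0.0208333.
Recurrence: B ← B·(1+r) − £160.00.
Month 1: interest £73.33; balance after payment £3,433.33.
Month 2: interest £71.53; balance after payment £3,344.86.
Closed form: n = −ln(1 − rB₀/P)/ln(1+r) = −ln(0.54167)/ln(1.02083) ≈ 29.735, so the balance reaches zero during payment 30.

30 months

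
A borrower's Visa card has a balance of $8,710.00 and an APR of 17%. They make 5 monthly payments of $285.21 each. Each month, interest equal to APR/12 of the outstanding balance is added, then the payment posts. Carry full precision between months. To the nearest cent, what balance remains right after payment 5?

Monthly rate r = 17%/12 = 1.41667% = 0.0141667.
Each month: B ← B·(1+r) − $285.21.
Month 1: interest $123.39; balance after payment $8,548.18.
Month 2: interest $121.10; balance after payment $8,384.07.
Month 3: interest $118.77; balance after payment $8,217.64.
Month 4: interest $116.42; balance after payment $8,048.84.
Month 5: interest $114.03; balance after payment $7,877.66.

$7,877.66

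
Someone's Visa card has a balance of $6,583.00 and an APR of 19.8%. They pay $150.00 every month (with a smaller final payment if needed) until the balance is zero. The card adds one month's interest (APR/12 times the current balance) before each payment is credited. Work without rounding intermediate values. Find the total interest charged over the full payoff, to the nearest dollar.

$5,221

Monthly rate r = 19.8%/12 = 1.65% = 0.0165.
Payoff takes n = ⌈−ln(1 − rB₀/P)/ln(1+r)⌉ = ⌈78.692⌉ = 79 payments; the last is $104.09.
Total paid = 78·$150.00 + $104.09 = $11,804.09.
Total interest = total paid − principal = $11,804.09 − $6,583.00 = $5,221.09.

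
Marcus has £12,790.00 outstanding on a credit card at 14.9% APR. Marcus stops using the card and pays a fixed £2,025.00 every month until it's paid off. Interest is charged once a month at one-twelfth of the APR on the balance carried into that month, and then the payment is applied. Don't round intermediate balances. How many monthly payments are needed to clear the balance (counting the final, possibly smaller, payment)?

7 months

Monthly rate r = 14.9%/12 = 1.24167% = 0.0124167.
Recurrence: B ← B·(1+r) − £2,025.00.
Month 1: interest £158.81; balance after payment £10,923.81.
Month 2: interest £135.64; balance after payment £9,034.45.
Closed form: n = −ln(1 − rB₀/P)/ln(1+r) = −ln(0.92158)/ln(1.01242) ≈ 6.618, so the balance reaches zero during payment 7.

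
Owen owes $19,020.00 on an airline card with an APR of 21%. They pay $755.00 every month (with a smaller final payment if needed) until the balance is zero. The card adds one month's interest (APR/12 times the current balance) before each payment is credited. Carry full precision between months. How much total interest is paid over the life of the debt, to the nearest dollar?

$6,282

Monthly rate r = 21%/12 = 1.75% = 0.0175.
Payoff takes n = ⌈−ln(1 − rB₀/P)/ln(1+r)⌉ = ⌈33.510⌉ = 34 payments; the last is $386.87.
Total paid = 33·$755.00 + $386.87 = $25,301.87.
Total interest = total paid − principal = $25,301.87 − $19,020.00 = $6,281.87.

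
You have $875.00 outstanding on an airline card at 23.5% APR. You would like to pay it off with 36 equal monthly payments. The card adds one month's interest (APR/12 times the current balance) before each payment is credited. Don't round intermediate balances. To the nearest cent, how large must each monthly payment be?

Monthly rate r = 23.5%/12 = 1.95833% = 0.0195833.
Level-payment amortization: P = B₀·r / (1 − (1+r)^(−n)) = 875.00·0.0195833 / (1 − 1.01958^(−36)).
Denominator 1 − (1+r)^(−36) = 0.502512922.
P = 17.1354 / 0.502512922 ≈ 34.10.

$34.10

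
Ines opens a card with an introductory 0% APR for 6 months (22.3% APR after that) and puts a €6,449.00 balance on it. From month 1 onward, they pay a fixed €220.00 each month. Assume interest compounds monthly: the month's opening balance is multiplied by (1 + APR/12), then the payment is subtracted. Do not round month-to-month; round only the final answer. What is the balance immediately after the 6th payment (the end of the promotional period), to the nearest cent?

€5,129.00

Promo months 1–6 at r₀ = 0%/12 = 0; months 7+ at r₁ = 22.3%/12 = 0.0185833.
After month 6 (no interest yet): B = €6,449.00 − 6·€220.00 = €5,129.00.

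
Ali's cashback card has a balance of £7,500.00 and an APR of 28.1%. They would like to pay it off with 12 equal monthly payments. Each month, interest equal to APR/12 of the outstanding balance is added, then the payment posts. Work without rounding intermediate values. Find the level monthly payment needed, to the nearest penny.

£724.16

Monthly rate r = 28.1%/12 = 2.34167% = 0.0234167.
Level-payment amortization: P = B₀·r / (1 − (1+r)^(−n)) = 7500.00·0.0234167 / (1 − 1.02342^(−12)).
Denominator 1 − (1+r)^(−12) = 0.242521734.
P = 175.625 / 0.242521734 ≈ 724.16.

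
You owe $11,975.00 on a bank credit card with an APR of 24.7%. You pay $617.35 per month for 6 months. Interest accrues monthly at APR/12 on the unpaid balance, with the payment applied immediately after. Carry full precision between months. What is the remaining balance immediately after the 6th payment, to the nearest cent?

$9,632.12

Monthly rate r = 24.7%/12 = 2.05833% = 0.0205833.
Each month: B ← B·(1+r) − $617.35.
Month 1: interest $246.49; balance after payment $11,604.14.
Month 2: interest $238.85; balance after payment $11,225.64.
Month 3: interest $231.06; balance after payment $10,839.35.
Month 4: interest $223.11; balance after payment $10,445.11.
Month 5: interest $215.00; balance after payment $10,042.75.
Month 6: interest $206.71; balance after payment $9,632.12.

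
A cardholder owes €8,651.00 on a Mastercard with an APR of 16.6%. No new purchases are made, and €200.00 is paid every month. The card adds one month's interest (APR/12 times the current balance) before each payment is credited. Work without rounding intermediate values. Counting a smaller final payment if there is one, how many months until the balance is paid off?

Monthly rate r = 16.6%/12 = 1.38333% = 0.0138333.
Recurrence: B ← B·(1+r) − €200.00.
Month 1: interest €119.67; balance after payment €8,570.67.
Month 2: interest €118.56; balance after payment €8,489.23.
Closed form: n = −ln(1 − rB₀/P)/ln(1+r) = −ln(0.40164)/ln(1.01383) ≈ 66.397, so the balance reaches zero during payment 67.

67 months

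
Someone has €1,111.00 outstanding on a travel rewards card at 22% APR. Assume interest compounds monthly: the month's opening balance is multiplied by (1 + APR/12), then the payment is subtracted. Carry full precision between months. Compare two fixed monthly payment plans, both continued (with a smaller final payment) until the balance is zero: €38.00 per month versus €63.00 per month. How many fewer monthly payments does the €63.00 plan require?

Monthly rate r = 22%/12 = 1.83333% = 0.0183333.
At €38.00/mo: n = ⌈−ln(1 − rB₀/P)/ln(1+r)⌉ = 43 payments (last €10.24); total interest = total paid − €1,111.00 = €495.24.
At €63.00/mo: 22 payments (last €31.44); total interest €243.44.
Payments saved = 43 − 22 = 21.

21 fewer payments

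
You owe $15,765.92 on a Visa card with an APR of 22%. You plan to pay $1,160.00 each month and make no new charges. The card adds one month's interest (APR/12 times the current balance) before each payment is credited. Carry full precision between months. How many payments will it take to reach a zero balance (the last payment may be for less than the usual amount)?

16 payments

Monthly rate r = 22%/12 = 1.83333% = 0.0183333.
Recurrence: B ← B·(1+r) − $1,160.00.
Month 1: interest $289.04; balance after payment $14,894.96.
Month 2: interest $273.07; balance after payment $14,008.04.
Closed form: n = −ln(1 − rB₀/P)/ln(1+r) = −ln(0.75083)/ln(1.01833) ≈ 15.775, so the balance reaches zero during payment 16.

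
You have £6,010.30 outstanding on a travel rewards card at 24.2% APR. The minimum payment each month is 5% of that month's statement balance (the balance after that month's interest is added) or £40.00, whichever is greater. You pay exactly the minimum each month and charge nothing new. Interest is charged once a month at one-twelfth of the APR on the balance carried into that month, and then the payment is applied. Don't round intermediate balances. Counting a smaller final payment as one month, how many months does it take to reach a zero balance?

91 months

Monthly rate r = 24.2%/12 = 2.01667% = 0.0201667.
While 5% of the post-interest balance exceeds £40.00, each month B ← (B·(1+r))·(1 − 0.05), i.e. B shrinks by the factor (1+r)·0.95 = 0.96916.
This holds for months 1–66. Entering month 67 the balance is £760.24; 5% of the post-interest balance is now below £40.00, so the flat £40.00 minimum applies from here.
From month 67 a fixed £40.00 at rate r clears £760.24 in 25 more payments. Total: 66 + 25 = 91 months.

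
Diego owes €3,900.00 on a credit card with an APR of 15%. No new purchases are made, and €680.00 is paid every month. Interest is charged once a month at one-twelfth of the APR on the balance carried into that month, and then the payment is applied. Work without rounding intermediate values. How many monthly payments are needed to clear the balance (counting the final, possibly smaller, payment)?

6 months

Monthly rate r = 15%/12 = 1.25% = 0.0125.
Recurrence: B ← B·(1+r) − €680.00.
Month 1: interest €48.75; balance after payment €3,268.75.
Month 2: interest €40.86; balance after payment €2,629.61.
Month 3: interest €32.87; balance after payment €1,982.48.
Month 4: interest €24.78; balance after payment €1,327.26.
Month 5: interest €16.59; balance after payment €663.85.
Month 6: interest €8.30; balance after payment €0.00.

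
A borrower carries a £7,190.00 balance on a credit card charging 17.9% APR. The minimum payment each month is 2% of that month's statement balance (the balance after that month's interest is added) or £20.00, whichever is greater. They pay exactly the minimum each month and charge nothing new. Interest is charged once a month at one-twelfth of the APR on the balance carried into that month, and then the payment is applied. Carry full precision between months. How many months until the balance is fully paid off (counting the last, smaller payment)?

Monthly rate r = 17.9%/12 = 1.49167% = 0.0149167.
While 2% of the post-interest balance exceeds £20.00, each month B ← (B·(1+r))·(1 − 0.02), i.e. B shrinks by the factor (1+r)·0.98 = 0.99462.
This holds for months 1–369. Entering month 370 the balance is £981.66; 2% of the post-interest balance is now below £20.00, so the flat £20.00 minimum applies from here.
From month 370 a fixed £20.00 at rate r clears £981.66 in 89 more payments. Total: 369 + 89 = 458 months.

458 months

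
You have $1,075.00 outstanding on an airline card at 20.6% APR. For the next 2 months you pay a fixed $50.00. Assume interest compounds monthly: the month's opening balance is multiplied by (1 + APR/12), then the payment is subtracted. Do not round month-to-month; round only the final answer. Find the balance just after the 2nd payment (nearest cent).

Monthly rate r = 20.6%/12 = 1.71667% = 0.0171667.
Each month: B ← B·(1+r) − $50.00.
Month 1: interest $18.45; balance after payment $1,043.45.
Month 2: interest $17.91; balance after payment $1,011.37.

$1,011.37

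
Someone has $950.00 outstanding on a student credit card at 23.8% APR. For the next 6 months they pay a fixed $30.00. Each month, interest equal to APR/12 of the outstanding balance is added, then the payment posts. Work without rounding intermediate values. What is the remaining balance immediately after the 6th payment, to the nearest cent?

$879.64

Monthly rate r = 23.8%/12 = 1.98333% = 0.0198333.
Each month: B ← B·(1+r) − $30.00.
Month 1: interest $18.84; balance after payment $938.84.
Month 2: interest $18.62; balance after payment $927.46.
Month 3: interest $18.39; balance after payment $915.86.
Month 4: interest $18.16; balance after payment $904.02.
Month 5: interest $17.93; balance after payment $891.95.
Month 6: interest $17.69; balance after payment $879.64.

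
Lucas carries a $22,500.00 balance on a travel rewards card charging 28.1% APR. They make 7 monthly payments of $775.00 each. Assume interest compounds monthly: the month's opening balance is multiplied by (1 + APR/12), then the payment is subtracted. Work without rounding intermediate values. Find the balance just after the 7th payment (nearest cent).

Monthly rate r = 28.1%/12 = 2.34167% = 0.0234167.
Each month: B ← B·(1+r) − $775.00.
Month 1: interest $526.88; balance after payment $22,251.88.
Month 2: interest $521.06; balance after payment $21,997.94.
Month 3: interest $515.12; balance after payment $21,738.06.
Month 4: interest $509.03; balance after payment $21,472.09.
Month 5: interest $502.80; balance after payment $21,199.90.
Month 6: interest $496.43; balance after payment $20,921.33.
Month 7: interest $489.91; balance after payment $20,636.23.

$20,636.23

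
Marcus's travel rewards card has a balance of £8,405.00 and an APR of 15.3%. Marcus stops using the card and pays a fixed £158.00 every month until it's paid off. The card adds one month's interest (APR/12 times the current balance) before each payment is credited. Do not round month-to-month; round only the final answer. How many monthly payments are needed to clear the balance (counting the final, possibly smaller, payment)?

Monthly rate r = 15.3%/12 = 1.275% = 0.01275.
Recurrence: B ← B·(1+r) − £158.00.
Month 1: interest £107.16; balance after payment £8,354.16.
Month 2: interest £106.52; balance after payment £8,302.68.
Closed form: n = −ln(1 − rB₀/P)/ln(1+r) = −ln(0.32175)/ln(1.01275) ≈ 89.506, so the balance reaches zero during payment 90.

90 payments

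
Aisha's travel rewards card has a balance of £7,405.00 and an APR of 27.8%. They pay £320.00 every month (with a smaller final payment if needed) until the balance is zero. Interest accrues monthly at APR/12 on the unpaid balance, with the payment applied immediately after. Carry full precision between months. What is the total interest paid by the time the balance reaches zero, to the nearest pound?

Monthly rate r = 27.8%/12 = 2.31667% = 0.0231667.
Payoff takes n = ⌈−ln(1 − rB₀/P)/ln(1+r)⌉ = ⌈33.537⌉ = 34 payments; the last is £172.61.
Total paid = 33·£320.00 + £172.61 = £10,732.61.
Total interest = total paid − principal = £10,732.61 − £7,405.00 = £3,327.61.

£3,328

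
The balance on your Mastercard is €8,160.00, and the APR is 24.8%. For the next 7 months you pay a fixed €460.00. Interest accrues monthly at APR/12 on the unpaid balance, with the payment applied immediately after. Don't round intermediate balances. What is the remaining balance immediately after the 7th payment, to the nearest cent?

€5,989.58

Monthly rate r = 24.8%/12 = 2.06667% = 0.0206667.
Each month: B ← B·(1+r) − €460.00.
Month 1: interest €168.64; balance after payment €7,868.64.
Month 2: interest €162.62; balance after payment €7,571.26.
Month 3: interest €156.47; balance after payment €7,267.73.
Month 4: interest €150.20; balance after payment €6,957.93.
Month 5: interest €143.80; balance after payment €6,641.73.
Month 6: interest €137.26; balance after payment €6,318.99.
Month 7: interest €130.59; balance after payment €5,989.58.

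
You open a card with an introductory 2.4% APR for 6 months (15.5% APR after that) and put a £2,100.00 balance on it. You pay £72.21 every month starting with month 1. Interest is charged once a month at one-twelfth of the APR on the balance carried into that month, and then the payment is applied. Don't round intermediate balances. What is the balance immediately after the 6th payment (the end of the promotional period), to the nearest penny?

Promo months 1–6 at r₀ = 2.4%/12 = 0.002; months 7+ at r₁ = 15.5%/12 = 0.0129167.
After month 6: iterate B ← B·(1+r₀) − £72.21 for 6 months → £1,689.89.

£1,689.89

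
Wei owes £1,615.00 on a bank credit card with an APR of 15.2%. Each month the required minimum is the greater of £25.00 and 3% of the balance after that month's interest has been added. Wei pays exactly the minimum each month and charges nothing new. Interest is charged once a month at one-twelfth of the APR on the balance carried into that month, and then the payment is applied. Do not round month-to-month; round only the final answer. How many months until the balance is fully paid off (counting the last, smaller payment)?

81 months

Monthly rate r = 15.2%/12 = 1.26667% = 0.0126667.
While 3% of the post-interest balance exceeds £25.00, each month B ← (B·(1+r))·(1 − 0.03), i.e. B shrinks by the factor (1+r)·0.97 = 0.98229.
This holds for months 1–38. Entering month 39 the balance is £818.89; 3% of the post-interest balance is now below £25.00, so the flat £25.00 minimum applies from here.
From month 39 a fixed £25.00 at rate r clears £818.89 in 43 more payments. Total: 38 + 43 = 81 months.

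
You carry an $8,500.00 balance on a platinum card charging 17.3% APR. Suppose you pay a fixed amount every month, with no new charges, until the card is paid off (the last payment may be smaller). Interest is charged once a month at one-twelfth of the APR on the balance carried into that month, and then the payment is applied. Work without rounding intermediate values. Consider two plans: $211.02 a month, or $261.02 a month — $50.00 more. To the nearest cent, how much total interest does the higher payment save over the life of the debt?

$1,254.76

Monthly rate r = 17.3%/12 = 1.44167% = 0.0144167.
At $211.02/mo: n = ⌈−ln(1 − rB₀/P)/ln(1+r)⌉ = 61 payments (last $153.20); total interest = total paid − $8,500.00 = $4,314.40.
At $261.02/mo: 45 payments (last $74.76); total interest $3,059.64.
Interest saved = $4,314.40 − $3,059.64 = $1,254.76.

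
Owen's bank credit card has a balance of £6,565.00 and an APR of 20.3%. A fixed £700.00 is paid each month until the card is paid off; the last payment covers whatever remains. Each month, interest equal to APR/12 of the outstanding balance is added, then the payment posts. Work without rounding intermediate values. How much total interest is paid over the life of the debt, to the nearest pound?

£645

Monthly rate r = 20.3%/12 = 1.69167% = 0.0169167.
Payoff takes n = ⌈−ln(1 − rB₀/P)/ln(1+r)⌉ = ⌈10.298⌉ = 11 payments; the last is £209.90.
Total paid = 10·£700.00 + £209.90 = £7,209.90.
Total interest = total paid − principal = £7,209.90 − £6,565.00 = £644.90.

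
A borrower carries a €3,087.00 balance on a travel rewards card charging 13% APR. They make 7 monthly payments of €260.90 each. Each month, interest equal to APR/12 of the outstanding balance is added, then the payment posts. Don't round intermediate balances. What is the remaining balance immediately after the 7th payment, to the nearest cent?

Monthly rate r = 13%/12 = 1.08333% = 0.0108333.
Each month: B ← B·(1+r) − €260.90.
Month 1: interest €33.44; balance after payment €2,859.54.
Month 2: interest €30.98; balance after payment €2,629.62.
Month 3: interest €28.49; balance after payment €2,397.21.
Month 4: interest €25.97; balance after payment €2,162.28.
Month 5: interest €23.42; balance after payment €1,924.80.
Month 6: interest €20.85; balance after payment €1,684.75.
Month 7: interest €18.25; balance after payment €1,442.11.

€1,442.11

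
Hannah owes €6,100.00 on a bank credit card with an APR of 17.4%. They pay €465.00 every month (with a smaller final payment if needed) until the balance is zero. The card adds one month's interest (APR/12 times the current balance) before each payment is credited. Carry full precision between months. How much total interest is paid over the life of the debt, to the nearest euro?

Monthly rate r = 17.4%/12 = 1.45% = 0.0145.
Payoff takes n = ⌈−ln(1 − rB₀/P)/ln(1+r)⌉ = ⌈14.656⌉ = 15 payments; the last is €305.81.
Total paid = 14·€465.00 + €305.81 = €6,815.81.
Total interest = total paid − principal = €6,815.81 − €6,100.00 = €715.81.

€716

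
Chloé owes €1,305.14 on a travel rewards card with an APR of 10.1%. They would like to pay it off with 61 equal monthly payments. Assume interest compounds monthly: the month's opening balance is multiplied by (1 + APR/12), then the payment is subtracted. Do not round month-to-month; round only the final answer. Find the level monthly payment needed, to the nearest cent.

Monthly rate r = 10.1%/12 = 0.841667% = 0.00841667.
Level-payment amortization: P = B₀·r / (1 − (1+r)^(−n)) = 1305.14·0.00841667 / (1 − 1.00842^(−61)).
Denominator 1 − (1+r)^(−61) = 0.400265418.
P = 10.9849 / 0.400265418 ≈ 27.44.

€27.44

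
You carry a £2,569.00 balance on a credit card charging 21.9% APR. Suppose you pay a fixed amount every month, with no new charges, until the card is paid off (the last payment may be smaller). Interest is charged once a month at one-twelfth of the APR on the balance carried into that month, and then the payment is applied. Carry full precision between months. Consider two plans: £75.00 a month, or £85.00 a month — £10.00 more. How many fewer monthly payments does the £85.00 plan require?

10 fewer payments

Monthly rate r = 21.9%/12 = 1.825% = 0.01825.
At £75.00/mo: n = ⌈−ln(1 − rB₀/P)/ln(1+r)⌉ = 55 payments (last £18.97); total interest = total paid − £2,569.00 = £1,499.97.
At £85.00/mo: 45 payments (last £29.61); total interest £1,200.61.
Payments saved = 55 − 45 = 10.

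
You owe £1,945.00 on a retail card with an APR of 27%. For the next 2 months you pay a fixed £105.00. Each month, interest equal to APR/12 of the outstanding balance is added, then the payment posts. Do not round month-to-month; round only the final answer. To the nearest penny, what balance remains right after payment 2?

£1,821.15

Monthly rate r = 27%/12 = 2.25% = 0.0225.
Each month: B ← B·(1+r) − £105.00.
Month 1: interest £43.76; balance after payment £1,883.76.
Month 2: interest £42.38; balance after payment £1,821.15.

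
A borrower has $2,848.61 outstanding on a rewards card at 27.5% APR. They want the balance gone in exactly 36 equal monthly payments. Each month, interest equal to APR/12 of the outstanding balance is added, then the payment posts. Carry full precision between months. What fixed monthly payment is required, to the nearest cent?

Monthly rate r = 27.5%/12 = 2.29167% = 0.0229167.
Level-payment amortization: P = B₀·r / (1 − (1+r)^(−n)) = 2848.61·0.0229167 / (1 − 1.02292^(−36)).
Denominator 1 − (1+r)^(−36) = 0.557665484.
P = 65.2806 / 0.557665484 ≈ 117.06.

$117.06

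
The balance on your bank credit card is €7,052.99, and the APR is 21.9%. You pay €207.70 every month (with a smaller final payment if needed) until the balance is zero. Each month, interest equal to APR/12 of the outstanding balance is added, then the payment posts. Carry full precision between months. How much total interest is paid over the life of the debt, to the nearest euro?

€4,051

Monthly rate r = 21.9%/12 = 1.825% = 0.01825.
Payoff takes n = ⌈−ln(1 − rB₀/P)/ln(1+r)⌉ = ⌈53.461⌉ = 54 payments; the last is €96.17.
Total paid = 53·€207.70 + €96.17 = €11,104.27.
Total interest = total paid − principal = €11,104.27 − €7,052.99 = €4,051.28.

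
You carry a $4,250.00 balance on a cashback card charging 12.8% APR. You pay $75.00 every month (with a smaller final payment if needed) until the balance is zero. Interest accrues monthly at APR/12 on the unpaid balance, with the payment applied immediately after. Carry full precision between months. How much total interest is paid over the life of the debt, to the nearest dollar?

Monthly rate r = 12.8%/12 = 1.06667% = 0.0106667.
Payoff takes n = ⌈−ln(1 − rB₀/P)/ln(1+r)⌉ = ⌈87.413⌉ = 88 payments; the last is $31.05.
Total paid = 87·$75.00 + $31.05 = $6,556.05.
Total interest = total paid − principal = $6,556.05 − $4,250.00 = $2,306.05.

$2,306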